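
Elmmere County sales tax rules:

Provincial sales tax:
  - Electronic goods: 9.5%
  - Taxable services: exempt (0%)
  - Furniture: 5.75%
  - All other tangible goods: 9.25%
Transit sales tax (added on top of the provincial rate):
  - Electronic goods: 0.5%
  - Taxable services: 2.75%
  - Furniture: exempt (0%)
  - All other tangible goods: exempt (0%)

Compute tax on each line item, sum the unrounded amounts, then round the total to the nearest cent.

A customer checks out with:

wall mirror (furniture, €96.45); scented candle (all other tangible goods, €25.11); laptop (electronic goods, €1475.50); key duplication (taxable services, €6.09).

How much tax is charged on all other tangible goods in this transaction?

Scented candle €25.11: all other tangible goods → 9.25% + 0% transit = 9.25% → €2.322675
Tax on all other tangible goods: unrounded sum = €2.322675 → €2.32

€2.32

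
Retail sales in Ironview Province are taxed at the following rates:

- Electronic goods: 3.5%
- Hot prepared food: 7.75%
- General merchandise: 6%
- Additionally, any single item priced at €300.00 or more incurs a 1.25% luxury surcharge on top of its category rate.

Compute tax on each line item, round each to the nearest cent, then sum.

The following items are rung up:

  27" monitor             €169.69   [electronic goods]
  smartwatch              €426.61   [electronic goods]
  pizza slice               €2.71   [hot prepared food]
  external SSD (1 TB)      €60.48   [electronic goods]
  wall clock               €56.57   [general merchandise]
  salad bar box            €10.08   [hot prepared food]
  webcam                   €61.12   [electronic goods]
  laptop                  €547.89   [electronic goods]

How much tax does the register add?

27" monitor €169.69: electronic goods → 3.5% → €5.94
Smartwatch €426.61: electronic goods → 3.5% + 1.25% surcharge = 4.75% → €20.26
Pizza slice €2.71: hot prepared food → 7.75% → €0.21
External SSD (1 TB) €60.48: electronic goods → 3.5% → €2.12
Wall clock €56.57: general merchandise → 6% → €3.39
Salad bar box €10.08: hot prepared food → 7.75% → €0.78
Webcam €61.12: electronic goods → 3.5% → €2.14
Laptop €547.89: electronic goods → 3.5% + 1.25% surcharge = 4.75% → €26.02
Total tax = €5.94 + €20.26 + €0.21 + €2.12 + €3.39 + €0.78 + €2.14 + €26.02 = €60.86

€60.86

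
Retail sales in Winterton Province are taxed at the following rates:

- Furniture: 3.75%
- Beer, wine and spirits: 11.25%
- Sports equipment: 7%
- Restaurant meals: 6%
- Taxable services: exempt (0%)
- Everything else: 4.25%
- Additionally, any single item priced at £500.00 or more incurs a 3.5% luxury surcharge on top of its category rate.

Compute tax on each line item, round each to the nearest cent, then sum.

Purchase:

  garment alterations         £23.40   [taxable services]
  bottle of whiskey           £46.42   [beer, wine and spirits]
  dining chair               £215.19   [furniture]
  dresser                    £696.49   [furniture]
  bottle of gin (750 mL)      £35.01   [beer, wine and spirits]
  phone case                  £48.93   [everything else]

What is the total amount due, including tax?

Garment alterations £23.40: taxable services → 0% → £0.00
Bottle of whiskey £46.42: beer, wine and spirits → 11.25% → £5.22
Dining chair £215.19: furniture → 3.75% → £8.07
Dresser £696.49: furniture → 3.75% + 3.5% surcharge = 7.25% → £50.50
Bottle of gin (750 mL) £35.01: beer, wine and spirits → 11.25% → £3.94
Phone case £48.93: everything else → 4.25% → £2.08
Subtotal = £1065.44; tax = £69.81; total due = £1135.25

£1135.25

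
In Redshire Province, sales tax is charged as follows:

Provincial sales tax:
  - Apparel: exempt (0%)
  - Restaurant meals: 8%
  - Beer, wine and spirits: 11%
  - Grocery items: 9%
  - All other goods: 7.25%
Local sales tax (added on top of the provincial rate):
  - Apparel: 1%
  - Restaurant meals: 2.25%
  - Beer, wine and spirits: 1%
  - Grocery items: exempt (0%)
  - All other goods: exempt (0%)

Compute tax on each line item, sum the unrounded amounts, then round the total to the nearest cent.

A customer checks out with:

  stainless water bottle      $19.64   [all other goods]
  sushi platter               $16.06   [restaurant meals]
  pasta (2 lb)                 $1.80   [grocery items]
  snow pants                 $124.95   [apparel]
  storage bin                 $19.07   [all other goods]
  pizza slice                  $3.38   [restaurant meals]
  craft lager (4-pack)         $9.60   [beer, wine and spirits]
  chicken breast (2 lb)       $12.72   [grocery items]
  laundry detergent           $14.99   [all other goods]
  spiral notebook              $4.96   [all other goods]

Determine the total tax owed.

$9.95

Stainless water bottle $19.64: all other goods → 7.25% + 0% local = 7.25% → $1.4239
Sushi platter $16.06: restaurant meals → 8% + 2.25% local = 10.25% → $1.64615
Pasta (2 lb) $1.80: grocery items → 9% + 0% local = 9% → $0.162
Snow pants $124.95: apparel → 0% + 1% local = 1% → $1.2495
Storage bin $19.07: all other goods → 7.25% + 0% local = 7.25% → $1.382575
Pizza slice $3.38: restaurant meals → 8% + 2.25% local = 10.25% → $0.34645
Craft lager (4-pack) $9.60: beer, wine and spirits → 11% + 1% local = 12% → $1.152
Chicken breast (2 lb) $12.72: grocery items → 9% + 0% local = 9% → $1.1448
Laundry detergent $14.99: all other goods → 7.25% + 0% local = 7.25% → $1.086775
Spiral notebook $4.96: all other goods → 7.25% + 0% local = 7.25% → $0.3596
Unrounded tax sum = $9.95375 → $9.95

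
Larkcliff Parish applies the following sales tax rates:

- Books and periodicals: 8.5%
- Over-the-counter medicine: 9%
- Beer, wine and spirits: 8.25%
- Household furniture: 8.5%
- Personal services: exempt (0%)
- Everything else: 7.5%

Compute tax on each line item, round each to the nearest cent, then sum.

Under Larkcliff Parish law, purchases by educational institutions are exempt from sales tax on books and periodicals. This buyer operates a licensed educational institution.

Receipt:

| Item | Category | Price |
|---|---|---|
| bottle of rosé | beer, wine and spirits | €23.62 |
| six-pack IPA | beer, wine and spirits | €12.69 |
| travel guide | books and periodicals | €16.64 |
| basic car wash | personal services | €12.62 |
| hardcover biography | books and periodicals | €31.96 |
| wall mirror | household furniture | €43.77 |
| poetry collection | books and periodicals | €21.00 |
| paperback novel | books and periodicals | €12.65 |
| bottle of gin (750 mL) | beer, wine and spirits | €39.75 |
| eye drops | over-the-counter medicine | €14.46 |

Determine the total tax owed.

€11.30

Bottle of rosé €23.62: beer, wine and spirits → 8.25% → €1.95
Six-pack IPA €12.69: beer, wine and spirits → 8.25% → €1.05
Travel guide €16.64: books and periodicals, buyer-exempt → 0% → €0.00
Basic car wash €12.62: personal services → 0% → €0.00
Hardcover biography €31.96: books and periodicals, buyer-exempt → 0% → €0.00
Wall mirror €43.77: household furniture → 8.5% → €3.72
Poetry collection €21.00: books and periodicals, buyer-exempt → 0% → €0.00
Paperback novel €12.65: books and periodicals, buyer-exempt → 0% → €0.00
Bottle of gin (750 mL) €39.75: beer, wine and spirits → 8.25% → €3.28
Eye drops €14.46: over-the-counter medicine → 9% → €1.30
Total tax = €1.95 + €1.05 + €3.72 + €3.28 + €1.30 = €11.30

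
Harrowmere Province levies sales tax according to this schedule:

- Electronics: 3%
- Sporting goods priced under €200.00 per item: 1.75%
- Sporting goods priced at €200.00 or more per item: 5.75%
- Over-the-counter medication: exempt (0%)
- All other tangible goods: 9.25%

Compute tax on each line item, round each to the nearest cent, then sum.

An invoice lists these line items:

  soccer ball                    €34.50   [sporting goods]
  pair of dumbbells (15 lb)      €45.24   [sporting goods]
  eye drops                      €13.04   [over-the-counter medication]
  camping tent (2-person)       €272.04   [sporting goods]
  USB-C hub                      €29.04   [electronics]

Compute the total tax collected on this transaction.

Soccer ball €34.50: sporting goods, under €200.00 → 1.75% → €0.60
Pair of dumbbells (15 lb) €45.24: sporting goods, under €200.00 → 1.75% → €0.79
Eye drops €13.04: over-the-counter medication → 0% → €0.00
Camping tent (2-person) €272.04: sporting goods, €200.00 or more → 5.75% → €15.64
USB-C hub €29.04: electronics → 3% → €0.87
Total tax = €0.60 + €0.79 + €15.64 + €0.87 = €17.90

€17.90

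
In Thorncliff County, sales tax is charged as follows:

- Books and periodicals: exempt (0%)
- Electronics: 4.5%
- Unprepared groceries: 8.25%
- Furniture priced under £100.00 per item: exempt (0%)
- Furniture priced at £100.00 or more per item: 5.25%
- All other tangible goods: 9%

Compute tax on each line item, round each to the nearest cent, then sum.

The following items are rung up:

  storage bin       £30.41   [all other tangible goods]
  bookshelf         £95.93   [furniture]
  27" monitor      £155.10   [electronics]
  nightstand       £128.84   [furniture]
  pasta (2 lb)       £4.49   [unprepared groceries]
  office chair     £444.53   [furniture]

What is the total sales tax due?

Storage bin £30.41: all other tangible goods → 9% → £2.74
Bookshelf £95.93: furniture, under £100.00 → 0% → £0.00
27" monitor £155.10: electronics → 4.5% → £6.98
Nightstand £128.84: furniture, £100.00 or more → 5.25% → £6.76
Pasta (2 lb) £4.49: unprepared groceries → 8.25% → £0.37
Office chair £444.53: furniture, £100.00 or more → 5.25% → £23.34
Total tax = £2.74 + £6.98 + £6.76 + £0.37 + £23.34 = £40.19

£40.19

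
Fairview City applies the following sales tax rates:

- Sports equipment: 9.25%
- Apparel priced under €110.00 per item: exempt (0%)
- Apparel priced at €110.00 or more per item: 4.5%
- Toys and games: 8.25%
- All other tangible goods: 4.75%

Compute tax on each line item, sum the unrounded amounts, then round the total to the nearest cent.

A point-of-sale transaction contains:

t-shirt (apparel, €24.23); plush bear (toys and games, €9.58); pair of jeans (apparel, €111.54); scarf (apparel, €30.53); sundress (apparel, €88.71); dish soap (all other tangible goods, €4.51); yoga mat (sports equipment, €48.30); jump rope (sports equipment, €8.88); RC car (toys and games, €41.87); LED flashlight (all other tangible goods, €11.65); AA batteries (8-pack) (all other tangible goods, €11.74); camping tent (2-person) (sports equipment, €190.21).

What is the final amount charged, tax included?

T-shirt €24.23: apparel, under €110.00 → 0% → €0.00
Plush bear €9.58: toys and games → 8.25% → €0.79035
Pair of jeans €111.54: apparel, €110.00 or more → 4.5% → €5.0193
Scarf €30.53: apparel, under €110.00 → 0% → €0.00
Sundress €88.71: apparel, under €110.00 → 0% → €0.00
Dish soap €4.51: all other tangible goods → 4.75% → €0.214225
Yoga mat €48.30: sports equipment → 9.25% → €4.46775
Jump rope €8.88: sports equipment → 9.25% → €0.8214
RC car €41.87: toys and games → 8.25% → €3.454275
LED flashlight €11.65: all other tangible goods → 4.75% → €0.553375
AA batteries (8-pack) €11.74: all other tangible goods → 4.75% → €0.55765
Camping tent (2-person) €190.21: sports equipment → 9.25% → €17.594425
Subtotal = €581.75; unrounded tax = €33.47275 → €33.47; total due = €615.22

€615.22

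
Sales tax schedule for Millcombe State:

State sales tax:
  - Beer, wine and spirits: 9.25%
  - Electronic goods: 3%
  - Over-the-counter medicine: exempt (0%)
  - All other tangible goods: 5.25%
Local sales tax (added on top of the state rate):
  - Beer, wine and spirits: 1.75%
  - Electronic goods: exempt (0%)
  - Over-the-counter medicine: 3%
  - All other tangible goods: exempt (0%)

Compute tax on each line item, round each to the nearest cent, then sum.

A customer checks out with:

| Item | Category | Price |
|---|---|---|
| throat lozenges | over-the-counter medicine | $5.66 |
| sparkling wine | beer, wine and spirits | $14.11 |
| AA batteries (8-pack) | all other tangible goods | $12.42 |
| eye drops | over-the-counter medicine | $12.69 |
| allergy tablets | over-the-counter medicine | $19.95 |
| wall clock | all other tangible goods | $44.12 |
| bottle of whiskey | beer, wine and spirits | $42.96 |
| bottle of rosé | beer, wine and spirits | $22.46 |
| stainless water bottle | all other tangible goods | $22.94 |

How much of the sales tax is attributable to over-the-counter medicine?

Throat lozenges $5.66: over-the-counter medicine → 0% + 3% local = 3% → $0.17
Eye drops $12.69: over-the-counter medicine → 0% + 3% local = 3% → $0.38
Allergy tablets $19.95: over-the-counter medicine → 0% + 3% local = 3% → $0.60
Tax on over-the-counter medicine = $0.17 + $0.38 + $0.60 = $1.15

$1.15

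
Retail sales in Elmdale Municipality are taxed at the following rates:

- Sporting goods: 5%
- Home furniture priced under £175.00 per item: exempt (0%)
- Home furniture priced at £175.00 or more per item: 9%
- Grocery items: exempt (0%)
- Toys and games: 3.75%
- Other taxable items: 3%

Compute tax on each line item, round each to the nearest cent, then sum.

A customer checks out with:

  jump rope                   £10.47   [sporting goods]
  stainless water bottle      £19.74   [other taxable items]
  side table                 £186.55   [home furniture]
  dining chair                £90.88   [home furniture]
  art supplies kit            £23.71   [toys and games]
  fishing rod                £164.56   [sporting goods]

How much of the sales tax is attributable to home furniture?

Side table £186.55: home furniture, £175.00 or more → 9% → £16.79
Dining chair £90.88: home furniture, under £175.00 → 0% → £0.00
Tax on home furniture = £16.79 + £0.00 = £16.79

£16.79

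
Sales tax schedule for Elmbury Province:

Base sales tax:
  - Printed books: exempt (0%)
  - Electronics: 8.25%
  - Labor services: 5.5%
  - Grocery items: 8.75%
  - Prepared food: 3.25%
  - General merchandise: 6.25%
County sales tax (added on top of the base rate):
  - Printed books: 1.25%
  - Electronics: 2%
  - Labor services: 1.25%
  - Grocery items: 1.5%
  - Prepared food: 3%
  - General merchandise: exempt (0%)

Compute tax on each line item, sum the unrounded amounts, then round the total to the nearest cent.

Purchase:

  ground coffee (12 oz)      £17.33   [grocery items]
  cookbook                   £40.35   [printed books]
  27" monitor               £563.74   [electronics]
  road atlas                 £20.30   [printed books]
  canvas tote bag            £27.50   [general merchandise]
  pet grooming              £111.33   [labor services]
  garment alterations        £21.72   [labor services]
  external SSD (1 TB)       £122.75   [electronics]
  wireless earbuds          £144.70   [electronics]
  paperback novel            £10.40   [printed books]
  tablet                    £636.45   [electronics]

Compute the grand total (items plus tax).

£1880.37

Ground coffee (12 oz) £17.33: grocery items → 8.75% + 1.5% county = 10.25% → £1.776325
Cookbook £40.35: printed books → 0% + 1.25% county = 1.25% → £0.504375
27" monitor £563.74: electronics → 8.25% + 2% county = 10.25% → £57.78335
Road atlas £20.30: printed books → 0% + 1.25% county = 1.25% → £0.25375
Canvas tote bag £27.50: general merchandise → 6.25% + 0% county = 6.25% → £1.71875
Pet grooming £111.33: labor services → 5.5% + 1.25% county = 6.75% → £7.514775
Garment alterations £21.72: labor services → 5.5% + 1.25% county = 6.75% → £1.4661
External SSD (1 TB) £122.75: electronics → 8.25% + 2% county = 10.25% → £12.581875
Wireless earbuds £144.70: electronics → 8.25% + 2% county = 10.25% → £14.83175
Paperback novel £10.40: printed books → 0% + 1.25% county = 1.25% → £0.13
Tablet £636.45: electronics → 8.25% + 2% county = 10.25% → £65.236125
Subtotal = £1716.57; unrounded tax = £163.797175 → £163.80; total due = £1880.37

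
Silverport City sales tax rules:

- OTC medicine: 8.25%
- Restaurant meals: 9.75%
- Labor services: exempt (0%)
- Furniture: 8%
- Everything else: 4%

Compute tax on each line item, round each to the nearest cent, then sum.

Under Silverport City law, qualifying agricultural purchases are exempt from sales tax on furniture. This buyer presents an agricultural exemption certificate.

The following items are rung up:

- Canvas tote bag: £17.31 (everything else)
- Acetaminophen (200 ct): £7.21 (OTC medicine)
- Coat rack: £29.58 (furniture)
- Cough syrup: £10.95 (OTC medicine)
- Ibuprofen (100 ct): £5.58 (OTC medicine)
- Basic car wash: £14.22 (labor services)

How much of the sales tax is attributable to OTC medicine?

Acetaminophen (200 ct) £7.21: OTC medicine → 8.25% → £0.59
Cough syrup £10.95: OTC medicine → 8.25% → £0.90
Ibuprofen (100 ct) £5.58: OTC medicine → 8.25% → £0.46
Tax on OTC medicine = £0.59 + £0.90 + £0.46 = £1.95

£1.95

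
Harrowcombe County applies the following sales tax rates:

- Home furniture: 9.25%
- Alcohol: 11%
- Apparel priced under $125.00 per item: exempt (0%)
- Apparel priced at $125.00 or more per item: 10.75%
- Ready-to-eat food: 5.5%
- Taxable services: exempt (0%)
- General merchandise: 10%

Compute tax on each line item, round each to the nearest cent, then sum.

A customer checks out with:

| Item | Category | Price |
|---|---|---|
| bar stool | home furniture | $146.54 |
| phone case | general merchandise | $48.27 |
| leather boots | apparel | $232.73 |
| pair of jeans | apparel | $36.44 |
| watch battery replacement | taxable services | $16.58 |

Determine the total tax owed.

$43.40

Bar stool $146.54: home furniture → 9.25% → $13.55
Phone case $48.27: general merchandise → 10% → $4.83
Leather boots $232.73: apparel, $125.00 or more → 10.75% → $25.02
Pair of jeans $36.44: apparel, under $125.00 → 0% → $0.00
Watch battery replacement $16.58: taxable services → 0% → $0.00
Total tax = $13.55 + $4.83 + $25.02 = $43.40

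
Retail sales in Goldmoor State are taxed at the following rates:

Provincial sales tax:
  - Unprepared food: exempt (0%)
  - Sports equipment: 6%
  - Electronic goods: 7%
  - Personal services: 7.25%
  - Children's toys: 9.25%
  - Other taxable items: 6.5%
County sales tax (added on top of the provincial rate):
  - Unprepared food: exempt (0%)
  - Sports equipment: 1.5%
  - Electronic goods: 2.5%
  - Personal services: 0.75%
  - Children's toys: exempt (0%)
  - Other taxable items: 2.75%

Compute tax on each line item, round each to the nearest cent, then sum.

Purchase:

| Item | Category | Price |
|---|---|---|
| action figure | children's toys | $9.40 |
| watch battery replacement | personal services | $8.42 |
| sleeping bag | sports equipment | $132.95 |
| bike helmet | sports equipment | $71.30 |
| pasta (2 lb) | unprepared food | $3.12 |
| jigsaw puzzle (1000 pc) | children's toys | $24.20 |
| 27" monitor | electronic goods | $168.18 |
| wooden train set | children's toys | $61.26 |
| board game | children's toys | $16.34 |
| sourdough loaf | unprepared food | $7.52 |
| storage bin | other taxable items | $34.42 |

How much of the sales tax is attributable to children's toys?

$10.29

Action figure $9.40: children's toys → 9.25% + 0% county = 9.25% → $0.87
Jigsaw puzzle (1000 pc) $24.20: children's toys → 9.25% + 0% county = 9.25% → $2.24
Wooden train set $61.26: children's toys → 9.25% + 0% county = 9.25% → $5.67
Board game $16.34: children's toys → 9.25% + 0% county = 9.25% → $1.51
Tax on children's toys = $0.87 + $2.24 + $5.67 + $1.51 = $10.29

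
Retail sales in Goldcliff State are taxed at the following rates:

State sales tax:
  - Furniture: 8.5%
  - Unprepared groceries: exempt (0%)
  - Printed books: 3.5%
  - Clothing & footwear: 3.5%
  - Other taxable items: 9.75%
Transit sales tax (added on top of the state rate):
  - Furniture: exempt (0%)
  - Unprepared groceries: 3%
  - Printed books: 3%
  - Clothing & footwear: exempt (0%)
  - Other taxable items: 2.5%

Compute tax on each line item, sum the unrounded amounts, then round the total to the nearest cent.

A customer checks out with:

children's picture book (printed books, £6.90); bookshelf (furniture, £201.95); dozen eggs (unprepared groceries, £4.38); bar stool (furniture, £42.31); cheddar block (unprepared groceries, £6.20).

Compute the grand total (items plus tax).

£283.27

Children's picture book £6.90: printed books → 3.5% + 3% transit = 6.5% → £0.4485
Bookshelf £201.95: furniture → 8.5% + 0% transit = 8.5% → £17.16575
Dozen eggs £4.38: unprepared groceries → 0% + 3% transit = 3% → £0.1314
Bar stool £42.31: furniture → 8.5% + 0% transit = 8.5% → £3.59635
Cheddar block £6.20: unprepared groceries → 0% + 3% transit = 3% → £0.186
Subtotal = £261.74; unrounded tax = £21.528 → £21.53; total due = £283.27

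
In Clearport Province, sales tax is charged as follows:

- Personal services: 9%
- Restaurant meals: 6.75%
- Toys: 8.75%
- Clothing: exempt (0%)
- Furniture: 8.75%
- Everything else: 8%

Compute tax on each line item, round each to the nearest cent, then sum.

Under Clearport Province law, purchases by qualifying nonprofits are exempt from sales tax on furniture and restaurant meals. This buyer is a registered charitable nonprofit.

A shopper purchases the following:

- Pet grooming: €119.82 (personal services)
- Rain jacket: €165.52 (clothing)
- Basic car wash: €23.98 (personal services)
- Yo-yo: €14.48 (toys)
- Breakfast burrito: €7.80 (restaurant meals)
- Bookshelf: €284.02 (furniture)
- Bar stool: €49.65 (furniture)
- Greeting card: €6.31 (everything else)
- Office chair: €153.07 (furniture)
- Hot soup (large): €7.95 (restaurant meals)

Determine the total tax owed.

€14.71

Pet grooming €119.82: personal services → 9% → €10.78
Rain jacket €165.52: clothing → 0% → €0.00
Basic car wash €23.98: personal services → 9% → €2.16
Yo-yo €14.48: toys → 8.75% → €1.27
Breakfast burrito €7.80: restaurant meals, buyer-exempt → 0% → €0.00
Bookshelf €284.02: furniture, buyer-exempt → 0% → €0.00
Bar stool €49.65: furniture, buyer-exempt → 0% → €0.00
Greeting card €6.31: everything else → 8% → €0.50
Office chair €153.07: furniture, buyer-exempt → 0% → €0.00
Hot soup (large) €7.95: restaurant meals, buyer-exempt → 0% → €0.00
Total tax = €10.78 + €2.16 + €1.27 + €0.50 = €14.71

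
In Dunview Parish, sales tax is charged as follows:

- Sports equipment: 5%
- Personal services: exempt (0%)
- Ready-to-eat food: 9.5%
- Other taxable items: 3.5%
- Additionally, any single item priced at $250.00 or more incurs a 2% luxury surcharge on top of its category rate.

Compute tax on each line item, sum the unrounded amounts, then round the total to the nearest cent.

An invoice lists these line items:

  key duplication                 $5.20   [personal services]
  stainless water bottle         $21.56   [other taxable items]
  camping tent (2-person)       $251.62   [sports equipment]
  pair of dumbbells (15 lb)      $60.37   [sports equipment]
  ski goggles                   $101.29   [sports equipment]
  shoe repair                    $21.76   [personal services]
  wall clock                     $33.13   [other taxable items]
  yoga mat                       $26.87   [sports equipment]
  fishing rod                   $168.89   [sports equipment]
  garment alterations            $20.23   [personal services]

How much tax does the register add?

Key duplication $5.20: personal services → 0% → $0.00
Stainless water bottle $21.56: other taxable items → 3.5% → $0.7546
Camping tent (2-person) $251.62: sports equipment → 5% + 2% surcharge = 7% → $17.6134
Pair of dumbbells (15 lb) $60.37: sports equipment → 5% → $3.0185
Ski goggles $101.29: sports equipment → 5% → $5.0645
Shoe repair $21.76: personal services → 0% → $0.00
Wall clock $33.13: other taxable items → 3.5% → $1.15955
Yoga mat $26.87: sports equipment → 5% → $1.3435
Fishing rod $168.89: sports equipment → 5% → $8.4445
Garment alterations $20.23: personal services → 0% → $0.00
Unrounded tax sum = $37.39855 → $37.40

$37.40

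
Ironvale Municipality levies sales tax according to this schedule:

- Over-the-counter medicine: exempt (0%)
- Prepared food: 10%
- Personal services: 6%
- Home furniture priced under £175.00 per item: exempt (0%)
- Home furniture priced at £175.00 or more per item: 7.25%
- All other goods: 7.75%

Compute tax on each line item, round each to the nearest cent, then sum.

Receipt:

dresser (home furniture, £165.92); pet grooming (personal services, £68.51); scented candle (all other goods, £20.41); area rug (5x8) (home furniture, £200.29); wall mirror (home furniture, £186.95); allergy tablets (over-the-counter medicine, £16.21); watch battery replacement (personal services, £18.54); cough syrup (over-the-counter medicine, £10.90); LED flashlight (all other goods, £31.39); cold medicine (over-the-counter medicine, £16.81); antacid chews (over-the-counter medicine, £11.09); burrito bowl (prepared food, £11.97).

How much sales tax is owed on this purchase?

£38.50

Dresser £165.92: home furniture, under £175.00 → 0% → £0.00
Pet grooming £68.51: personal services → 6% → £4.11
Scented candle £20.41: all other goods → 7.75% → £1.58
Area rug (5x8) £200.29: home furniture, £175.00 or more → 7.25% → £14.52
Wall mirror £186.95: home furniture, £175.00 or more → 7.25% → £13.55
Allergy tablets £16.21: over-the-counter medicine → 0% → £0.00
Watch battery replacement £18.54: personal services → 6% → £1.11
Cough syrup £10.90: over-the-counter medicine → 0% → £0.00
LED flashlight £31.39: all other goods → 7.75% → £2.43
Cold medicine £16.81: over-the-counter medicine → 0% → £0.00
Antacid chews £11.09: over-the-counter medicine → 0% → £0.00
Burrito bowl £11.97: prepared food → 10% → £1.20
Total tax = £4.11 + £1.58 + £14.52 + £13.55 + £1.11 + £2.43 + £1.20 = £38.50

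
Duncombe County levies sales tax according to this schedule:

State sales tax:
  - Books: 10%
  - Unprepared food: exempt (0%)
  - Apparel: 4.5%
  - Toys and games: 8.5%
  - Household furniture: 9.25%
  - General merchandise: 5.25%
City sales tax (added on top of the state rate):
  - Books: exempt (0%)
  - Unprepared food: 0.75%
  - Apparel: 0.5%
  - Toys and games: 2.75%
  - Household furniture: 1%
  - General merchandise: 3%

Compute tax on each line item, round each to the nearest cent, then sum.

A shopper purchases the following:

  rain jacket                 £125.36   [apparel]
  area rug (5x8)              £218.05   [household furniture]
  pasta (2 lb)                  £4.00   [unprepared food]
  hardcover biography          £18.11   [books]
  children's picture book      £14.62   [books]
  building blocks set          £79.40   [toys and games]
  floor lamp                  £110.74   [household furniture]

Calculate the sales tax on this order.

£52.20

Rain jacket £125.36: apparel → 4.5% + 0.5% city = 5% → £6.27
Area rug (5x8) £218.05: household furniture → 9.25% + 1% city = 10.25% → £22.35
Pasta (2 lb) £4.00: unprepared food → 0% + 0.75% city = 0.75% → £0.03
Hardcover biography £18.11: books → 10% + 0% city = 10% → £1.81
Children's picture book £14.62: books → 10% + 0% city = 10% → £1.46
Building blocks set £79.40: toys and games → 8.5% + 2.75% city = 11.25% → £8.93
Floor lamp £110.74: household furniture → 9.25% + 1% city = 10.25% → £11.35
Total tax = £6.27 + £22.35 + £0.03 + £1.81 + £1.46 + £8.93 + £11.35 = £52.20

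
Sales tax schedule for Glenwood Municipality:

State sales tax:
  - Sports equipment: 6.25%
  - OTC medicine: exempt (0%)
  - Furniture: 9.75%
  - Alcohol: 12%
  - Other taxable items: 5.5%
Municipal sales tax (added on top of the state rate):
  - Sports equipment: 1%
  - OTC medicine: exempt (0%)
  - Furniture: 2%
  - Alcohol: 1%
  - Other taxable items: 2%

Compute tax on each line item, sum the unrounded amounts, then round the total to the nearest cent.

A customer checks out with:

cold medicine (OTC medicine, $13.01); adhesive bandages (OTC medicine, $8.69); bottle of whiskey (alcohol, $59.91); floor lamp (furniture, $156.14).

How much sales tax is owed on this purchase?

$26.13

Cold medicine $13.01: OTC medicine → 0% + 0% municipal = 0% → $0.00
Adhesive bandages $8.69: OTC medicine → 0% + 0% municipal = 0% → $0.00
Bottle of whiskey $59.91: alcohol → 12% + 1% municipal = 13% → $7.7883
Floor lamp $156.14: furniture → 9.75% + 2% municipal = 11.75% → $18.34645
Unrounded tax sum = $26.13475 → $26.13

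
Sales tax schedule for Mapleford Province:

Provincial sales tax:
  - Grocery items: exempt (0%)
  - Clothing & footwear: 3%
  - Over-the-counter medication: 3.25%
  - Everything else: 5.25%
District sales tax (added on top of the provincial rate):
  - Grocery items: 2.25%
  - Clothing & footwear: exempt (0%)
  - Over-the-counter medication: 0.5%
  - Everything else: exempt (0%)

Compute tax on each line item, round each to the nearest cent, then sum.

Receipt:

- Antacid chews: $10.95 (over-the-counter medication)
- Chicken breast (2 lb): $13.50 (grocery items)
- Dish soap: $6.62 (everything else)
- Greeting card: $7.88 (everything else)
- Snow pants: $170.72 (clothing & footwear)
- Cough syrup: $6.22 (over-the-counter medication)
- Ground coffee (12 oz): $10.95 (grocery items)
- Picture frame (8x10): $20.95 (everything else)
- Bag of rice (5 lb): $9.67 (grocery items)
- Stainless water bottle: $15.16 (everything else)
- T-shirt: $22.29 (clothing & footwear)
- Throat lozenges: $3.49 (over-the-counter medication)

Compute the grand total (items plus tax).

$308.39

Antacid chews $10.95: over-the-counter medication → 3.25% + 0.5% district = 3.75% → $0.41
Chicken breast (2 lb) $13.50: grocery items → 0% + 2.25% district = 2.25% → $0.30
Dish soap $6.62: everything else → 5.25% + 0% district = 5.25% → $0.35
Greeting card $7.88: everything else → 5.25% + 0% district = 5.25% → $0.41
Snow pants $170.72: clothing & footwear → 3% + 0% district = 3% → $5.12
Cough syrup $6.22: over-the-counter medication → 3.25% + 0.5% district = 3.75% → $0.23
Ground coffee (12 oz) $10.95: grocery items → 0% + 2.25% district = 2.25% → $0.25
Picture frame (8x10) $20.95: everything else → 5.25% + 0% district = 5.25% → $1.10
Bag of rice (5 lb) $9.67: grocery items → 0% + 2.25% district = 2.25% → $0.22
Stainless water bottle $15.16: everything else → 5.25% + 0% district = 5.25% → $0.80
T-shirt $22.29: clothing & footwear → 3% + 0% district = 3% → $0.67
Throat lozenges $3.49: over-the-counter medication → 3.25% + 0.5% district = 3.75% → $0.13
Subtotal = $298.40; tax = $9.99; total due = $308.39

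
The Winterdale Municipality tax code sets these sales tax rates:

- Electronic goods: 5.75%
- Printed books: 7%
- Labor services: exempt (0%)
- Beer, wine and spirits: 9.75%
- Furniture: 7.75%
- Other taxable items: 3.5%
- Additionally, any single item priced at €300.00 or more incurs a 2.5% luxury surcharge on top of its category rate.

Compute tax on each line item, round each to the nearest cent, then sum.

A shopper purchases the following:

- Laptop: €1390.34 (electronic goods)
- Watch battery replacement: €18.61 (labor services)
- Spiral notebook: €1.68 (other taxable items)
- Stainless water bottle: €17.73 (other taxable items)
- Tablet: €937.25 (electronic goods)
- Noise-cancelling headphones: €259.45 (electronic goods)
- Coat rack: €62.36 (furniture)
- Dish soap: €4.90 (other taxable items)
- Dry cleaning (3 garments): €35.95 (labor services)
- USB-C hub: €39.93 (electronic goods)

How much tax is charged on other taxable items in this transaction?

€0.85

Spiral notebook €1.68: other taxable items → 3.5% → €0.06
Stainless water bottle €17.73: other taxable items → 3.5% → €0.62
Dish soap €4.90: other taxable items → 3.5% → €0.17
Tax on other taxable items = €0.06 + €0.62 + €0.17 = €0.85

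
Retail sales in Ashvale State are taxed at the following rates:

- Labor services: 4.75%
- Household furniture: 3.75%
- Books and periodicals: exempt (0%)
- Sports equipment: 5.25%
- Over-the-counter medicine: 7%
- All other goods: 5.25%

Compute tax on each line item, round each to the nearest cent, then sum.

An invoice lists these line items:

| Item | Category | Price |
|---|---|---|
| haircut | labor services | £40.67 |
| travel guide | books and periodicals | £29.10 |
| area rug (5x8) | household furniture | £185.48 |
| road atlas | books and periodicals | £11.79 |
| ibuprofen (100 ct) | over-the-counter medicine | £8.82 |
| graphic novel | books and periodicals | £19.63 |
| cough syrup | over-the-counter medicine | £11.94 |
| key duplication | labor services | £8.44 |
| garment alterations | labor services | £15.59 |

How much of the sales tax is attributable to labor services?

£3.07

Haircut £40.67: labor services → 4.75% → £1.93
Key duplication £8.44: labor services → 4.75% → £0.40
Garment alterations £15.59: labor services → 4.75% → £0.74
Tax on labor services = £1.93 + £0.40 + £0.74 = £3.07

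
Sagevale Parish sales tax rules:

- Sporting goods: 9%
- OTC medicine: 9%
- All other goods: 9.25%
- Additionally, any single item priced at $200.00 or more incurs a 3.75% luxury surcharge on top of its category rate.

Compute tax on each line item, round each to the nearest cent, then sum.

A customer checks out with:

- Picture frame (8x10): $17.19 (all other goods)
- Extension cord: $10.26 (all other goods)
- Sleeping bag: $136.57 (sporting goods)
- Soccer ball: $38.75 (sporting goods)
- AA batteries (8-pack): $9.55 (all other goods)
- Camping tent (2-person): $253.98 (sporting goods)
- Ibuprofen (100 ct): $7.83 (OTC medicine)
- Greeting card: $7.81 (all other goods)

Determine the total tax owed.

Picture frame (8x10) $17.19: all other goods → 9.25% → $1.59
Extension cord $10.26: all other goods → 9.25% → $0.95
Sleeping bag $136.57: sporting goods → 9% → $12.29
Soccer ball $38.75: sporting goods → 9% → $3.49
AA batteries (8-pack) $9.55: all other goods → 9.25% → $0.88
Camping tent (2-person) $253.98: sporting goods → 9% + 3.75% surcharge = 12.75% → $32.38
Ibuprofen (100 ct) $7.83: OTC medicine → 9% → $0.70
Greeting card $7.81: all other goods → 9.25% → $0.72
Total tax = $1.59 + $0.95 + $12.29 + $3.49 + $0.88 + $32.38 + $0.70 + $0.72 = $53.00

$53.00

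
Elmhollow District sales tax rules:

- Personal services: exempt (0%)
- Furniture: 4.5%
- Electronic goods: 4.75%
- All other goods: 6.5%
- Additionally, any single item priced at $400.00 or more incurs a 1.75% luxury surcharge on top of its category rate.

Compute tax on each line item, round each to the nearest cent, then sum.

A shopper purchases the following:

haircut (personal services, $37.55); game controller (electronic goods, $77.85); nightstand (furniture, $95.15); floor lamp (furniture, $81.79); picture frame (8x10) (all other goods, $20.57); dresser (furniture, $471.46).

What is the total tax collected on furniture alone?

$37.43

Nightstand $95.15: furniture → 4.5% → $4.28
Floor lamp $81.79: furniture → 4.5% → $3.68
Dresser $471.46: furniture → 4.5% + 1.75% surcharge = 6.25% → $29.47
Tax on furniture = $4.28 + $3.68 + $29.47 = $37.43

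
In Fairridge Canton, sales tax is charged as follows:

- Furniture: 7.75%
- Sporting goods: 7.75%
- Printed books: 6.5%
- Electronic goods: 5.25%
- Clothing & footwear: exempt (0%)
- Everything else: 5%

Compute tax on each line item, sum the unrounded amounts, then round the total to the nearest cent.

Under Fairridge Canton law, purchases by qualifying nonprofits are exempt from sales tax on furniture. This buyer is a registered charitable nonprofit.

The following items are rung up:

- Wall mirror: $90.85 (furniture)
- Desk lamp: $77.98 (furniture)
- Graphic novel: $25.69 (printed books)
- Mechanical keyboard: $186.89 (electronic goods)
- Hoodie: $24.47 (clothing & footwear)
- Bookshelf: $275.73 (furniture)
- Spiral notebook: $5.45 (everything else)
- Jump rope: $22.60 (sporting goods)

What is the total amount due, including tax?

Wall mirror $90.85: furniture, buyer-exempt → 0% → $0.00
Desk lamp $77.98: furniture, buyer-exempt → 0% → $0.00
Graphic novel $25.69: printed books → 6.5% → $1.66985
Mechanical keyboard $186.89: electronic goods → 5.25% → $9.811725
Hoodie $24.47: clothing & footwear → 0% → $0.00
Bookshelf $275.73: furniture, buyer-exempt → 0% → $0.00
Spiral notebook $5.45: everything else → 5% → $0.2725
Jump rope $22.60: sporting goods → 7.75% → $1.7515
Subtotal = $709.66; unrounded tax = $13.505575 → $13.51; total due = $723.17

$723.17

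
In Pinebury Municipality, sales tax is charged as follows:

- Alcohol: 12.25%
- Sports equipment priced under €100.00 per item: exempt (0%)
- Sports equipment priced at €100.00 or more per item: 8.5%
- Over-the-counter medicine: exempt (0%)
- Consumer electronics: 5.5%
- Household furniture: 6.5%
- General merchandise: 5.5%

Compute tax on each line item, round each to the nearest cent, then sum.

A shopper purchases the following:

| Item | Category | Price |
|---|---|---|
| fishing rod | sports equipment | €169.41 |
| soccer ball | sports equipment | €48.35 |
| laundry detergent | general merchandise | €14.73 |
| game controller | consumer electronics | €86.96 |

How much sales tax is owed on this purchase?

Fishing rod €169.41: sports equipment, €100.00 or more → 8.5% → €14.40
Soccer ball €48.35: sports equipment, under €100.00 → 0% → €0.00
Laundry detergent €14.73: general merchandise → 5.5% → €0.81
Game controller €86.96: consumer electronics → 5.5% → €4.78
Total tax = €14.40 + €0.81 + €4.78 = €19.99

€19.99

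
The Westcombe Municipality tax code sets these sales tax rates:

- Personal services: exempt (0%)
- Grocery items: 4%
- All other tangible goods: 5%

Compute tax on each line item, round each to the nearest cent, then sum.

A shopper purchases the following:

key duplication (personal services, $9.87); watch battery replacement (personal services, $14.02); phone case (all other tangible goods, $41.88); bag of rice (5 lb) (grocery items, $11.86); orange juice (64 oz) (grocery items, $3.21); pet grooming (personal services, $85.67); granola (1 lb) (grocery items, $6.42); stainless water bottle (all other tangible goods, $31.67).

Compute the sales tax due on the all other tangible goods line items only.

Phone case $41.88: all other tangible goods → 5% → $2.09
Stainless water bottle $31.67: all other tangible goods → 5% → $1.58
Tax on all other tangible goods = $2.09 + $1.58 = $3.67

$3.67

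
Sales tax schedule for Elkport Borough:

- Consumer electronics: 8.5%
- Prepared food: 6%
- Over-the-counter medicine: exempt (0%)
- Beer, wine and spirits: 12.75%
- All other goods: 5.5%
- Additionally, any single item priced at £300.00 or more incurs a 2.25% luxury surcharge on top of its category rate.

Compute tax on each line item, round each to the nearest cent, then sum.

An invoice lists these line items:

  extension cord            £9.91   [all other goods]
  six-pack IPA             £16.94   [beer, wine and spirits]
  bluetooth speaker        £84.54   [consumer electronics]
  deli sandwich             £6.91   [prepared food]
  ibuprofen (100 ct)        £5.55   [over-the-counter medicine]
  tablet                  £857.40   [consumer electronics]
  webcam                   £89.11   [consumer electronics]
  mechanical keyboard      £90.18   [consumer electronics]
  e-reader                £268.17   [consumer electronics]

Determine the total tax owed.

£140.51

Extension cord £9.91: all other goods → 5.5% → £0.55
Six-pack IPA £16.94: beer, wine and spirits → 12.75% → £2.16
Bluetooth speaker £84.54: consumer electronics → 8.5% → £7.19
Deli sandwich £6.91: prepared food → 6% → £0.41
Ibuprofen (100 ct) £5.55: over-the-counter medicine → 0% → £0.00
Tablet £857.40: consumer electronics → 8.5% + 2.25% surcharge = 10.75% → £92.17
Webcam £89.11: consumer electronics → 8.5% → £7.57
Mechanical keyboard £90.18: consumer electronics → 8.5% → £7.67
E-reader £268.17: consumer electronics → 8.5% → £22.79
Total tax = £0.55 + £2.16 + £7.19 + £0.41 + £92.17 + £7.57 + £7.67 + £22.79 = £140.51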